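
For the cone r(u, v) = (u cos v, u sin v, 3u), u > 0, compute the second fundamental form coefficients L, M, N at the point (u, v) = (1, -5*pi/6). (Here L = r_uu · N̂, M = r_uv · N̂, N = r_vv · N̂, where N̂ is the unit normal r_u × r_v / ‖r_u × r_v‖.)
L = 0;  M = 0;  N = 3*sqrt(10)/10

Compute the unit normal N̂(u, v) = (-3*sqrt(10)*u*cos(v)/(10*Abs(u)), -3*sqrt(10)*u*sin(v)/(10*Abs(u)), sqrt(10)*u/(10*Abs(u))), and the second partials r_uu, r_uv, r_vv. Take dot products:
  L(u, v) = r_uu · N̂ = 0,
  M(u, v) = r_uv · N̂ = 0,
  N(u, v) = r_vv · N̂ = 3*sqrt(10)*u^2/(10*Abs(u)).
Evaluating at (u, v) = (1, -5*pi/6):
  L = 0, M = 0, N = 3*sqrt(10)/10.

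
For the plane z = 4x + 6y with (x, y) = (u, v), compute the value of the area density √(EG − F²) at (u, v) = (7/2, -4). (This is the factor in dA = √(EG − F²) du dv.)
√(EG − F²)|_{(7/2, -4)} = sqrt(53)

E = 17, F = 24, G = 37, so EG − F² = 53. Taking the positive square root: √(EG − F²) = sqrt(53). At (u, v) = (7/2, -4): sqrt(53).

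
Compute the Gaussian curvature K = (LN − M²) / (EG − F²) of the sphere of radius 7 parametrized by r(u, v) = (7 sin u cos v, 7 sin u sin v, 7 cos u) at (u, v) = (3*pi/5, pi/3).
K = 1/49

Coefficients of the first fundamental form: E = 49, F = 0, G = 49*sin(u)^2.
Coefficients of the second fundamental form: L = -7*sin(u)/Abs(sin(u)), M = 0, N = -7*sin(u)^3/Abs(sin(u)).
Assemble K = (LN − M²)/(EG − F²) = 1/49. At (u, v) = (3*pi/5, pi/3): K = 1/49.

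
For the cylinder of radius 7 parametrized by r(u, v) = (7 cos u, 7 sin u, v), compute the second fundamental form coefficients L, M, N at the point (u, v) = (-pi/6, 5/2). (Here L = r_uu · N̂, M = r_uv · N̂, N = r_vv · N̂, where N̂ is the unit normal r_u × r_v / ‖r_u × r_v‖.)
L = -7;  M = 0;  N = 0

Compute the unit normal N̂(u, v) = (cos(u), sin(u), 0), and the second partials r_uu, r_uv, r_vv. Take dot products:
  L(u, v) = r_uu · N̂ = -7,
  M(u, v) = r_uv · N̂ = 0,
  N(u, v) = r_vv · N̂ = 0.
Evaluating at (u, v) = (-pi/6, 5/2):
  L = -7, M = 0, N = 0.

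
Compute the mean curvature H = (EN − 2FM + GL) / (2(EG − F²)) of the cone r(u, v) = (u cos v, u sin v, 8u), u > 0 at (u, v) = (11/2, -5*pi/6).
H = 8*sqrt(65)/715

With E = 65, F = 0, G = u^2, L = 0, M = 0, N = 8*sqrt(65)*u^2/(65*Abs(u)), assemble
  H = (EN − 2FM + GL) / (2(EG − F²)) = 4*sqrt(65)/(65*Abs(u)).
At (u, v) = (11/2, -5*pi/6): H = 8*sqrt(65)/715.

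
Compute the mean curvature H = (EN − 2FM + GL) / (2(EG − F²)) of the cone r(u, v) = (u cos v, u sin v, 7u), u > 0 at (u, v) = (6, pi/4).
H = 7*sqrt(2)/120

With E = 50, F = 0, G = u^2, L = 0, M = 0, N = 7*sqrt(2)*u^2/(10*Abs(u)), assemble
  H = (EN − 2FM + GL) / (2(EG − F²)) = 7*sqrt(2)/(20*Abs(u)).
At (u, v) = (6, pi/4): H = 7*sqrt(2)/120.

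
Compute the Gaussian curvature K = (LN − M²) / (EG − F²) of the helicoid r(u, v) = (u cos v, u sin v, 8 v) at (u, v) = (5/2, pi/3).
K = -1024/78961

Coefficients of the first fundamental form: E = 1, F = 0, G = u^2 + 64.
Coefficients of the second fundamental form: L = 0, M = -8/sqrt(u^2 + 64), N = 0.
Assemble K = (LN − M²)/(EG − F²) = -64/(u^2 + 64)^2. At (u, v) = (5/2, pi/3): K = -1024/78961.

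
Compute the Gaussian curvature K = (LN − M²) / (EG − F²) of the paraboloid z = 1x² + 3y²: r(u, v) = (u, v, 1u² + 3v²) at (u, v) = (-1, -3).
K = 12/108241

Coefficients of the first fundamental form: E = 4*u^2 + 1, F = 12*u*v, G = 36*v^2 + 1.
Coefficients of the second fundamental form: L = 2/sqrt(4*u^2 + 36*v^2 + 1), M = 0, N = 6/sqrt(4*u^2 + 36*v^2 + 1).
Assemble K = (LN − M²)/(EG − F²) = 12/(16*u^4 + 288*u^2*v^2 + 8*u^2 + 1296*v^4 + 72*v^2 + 1). At (u, v) = (-1, -3): K = 12/108241.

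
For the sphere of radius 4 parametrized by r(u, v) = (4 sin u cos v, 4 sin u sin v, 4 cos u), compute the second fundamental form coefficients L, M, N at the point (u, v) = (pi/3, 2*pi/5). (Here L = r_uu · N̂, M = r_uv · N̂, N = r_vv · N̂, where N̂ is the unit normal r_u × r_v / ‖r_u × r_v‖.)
L = -4;  M = 0;  N = -3

Compute the unit normal N̂(u, v) = (sin(u)^2*cos(v)/Abs(sin(u)), sin(u)^2*sin(v)/Abs(sin(u)), sin(2*u)/(2*Abs(sin(u)))), and the second partials r_uu, r_uv, r_vv. Take dot products:
  L(u, v) = r_uu · N̂ = -4*sin(u)/Abs(sin(u)),
  M(u, v) = r_uv · N̂ = 0,
  N(u, v) = r_vv · N̂ = -4*sin(u)^3/Abs(sin(u)).
Evaluating at (u, v) = (pi/3, 2*pi/5):
  L = -4, M = 0, N = -3.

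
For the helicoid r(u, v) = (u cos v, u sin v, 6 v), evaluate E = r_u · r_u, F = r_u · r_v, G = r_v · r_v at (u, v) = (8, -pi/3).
E = 1;  F = 0;  G = 100

Partials: r_u = (cos(v), sin(v), 0), r_v = (-u*sin(v), u*cos(v), 6). As functions of (u, v):
  E = r_u · r_u = 1,
  F = r_u · r_v = 0,
  G = r_v · r_v = u^2 + 36.
Evaluating at (u, v) = (8, -pi/3): E = 1, F = 0, G = 100.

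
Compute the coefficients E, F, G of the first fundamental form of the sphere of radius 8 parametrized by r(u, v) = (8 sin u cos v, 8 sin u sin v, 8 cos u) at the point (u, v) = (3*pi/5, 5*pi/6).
E = 64;  F = 0;  G = 8*sqrt(5) + 40

Partials: r_u = (8*cos(u)*cos(v), 8*sin(v)*cos(u), -8*sin(u)), r_v = (-8*sin(u)*sin(v), 8*sin(u)*cos(v), 0). As functions of (u, v):
  E = r_u · r_u = 64,
  F = r_u · r_v = 0,
  G = r_v · r_v = 64*sin(u)^2.
Evaluating at (u, v) = (3*pi/5, 5*pi/6): E = 64, F = 0, G = 8*sqrt(5) + 40.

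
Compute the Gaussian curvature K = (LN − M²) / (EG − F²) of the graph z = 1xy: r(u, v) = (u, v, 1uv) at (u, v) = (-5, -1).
K = -1/729

Coefficients of the first fundamental form: E = v^2 + 1, F = u*v, G = u^2 + 1.
Coefficients of the second fundamental form: L = 0, M = 1/sqrt(u^2 + v^2 + 1), N = 0.
Assemble K = (LN − M²)/(EG − F²) = 1/((u^2*v^2 - (u^2 + 1)*(v^2 + 1))*(u^2 + v^2 + 1)). At (u, v) = (-5, -1): K = -1/729.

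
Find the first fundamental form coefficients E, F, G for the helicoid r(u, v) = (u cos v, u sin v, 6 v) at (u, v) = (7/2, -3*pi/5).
E = 1;  F = 0;  G = 193/4

Partials: r_u = (cos(v), sin(v), 0), r_v = (-u*sin(v), u*cos(v), 6). As functions of (u, v):
  E = r_u · r_u = 1,
  F = r_u · r_v = 0,
  G = r_v · r_v = u^2 + 36.
Evaluating at (u, v) = (7/2, -3*pi/5): E = 1, F = 0, G = 193/4.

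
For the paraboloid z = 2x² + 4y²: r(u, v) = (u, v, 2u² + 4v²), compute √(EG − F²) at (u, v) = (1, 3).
√(EG − F²)|_{(1, 3)} = sqrt(593)

E = 16*u^2 + 1, F = 32*u*v, G = 64*v^2 + 1; EG − F² = 16*u^2 + 64*v^2 + 1; √(EG − F²) = sqrt(16*u^2 + 64*v^2 + 1). At the given point: sqrt(593).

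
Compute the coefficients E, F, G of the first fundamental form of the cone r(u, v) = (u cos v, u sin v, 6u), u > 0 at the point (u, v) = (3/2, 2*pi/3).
E = 37;  F = 0;  G = 9/4

Partials: r_u = (cos(v), sin(v), 6), r_v = (-u*sin(v), u*cos(v), 0). As functions of (u, v):
  E = r_u · r_u = 37,
  F = r_u · r_v = 0,
  G = r_v · r_v = u^2.
Evaluating at (u, v) = (3/2, 2*pi/3): E = 37, F = 0, G = 9/4.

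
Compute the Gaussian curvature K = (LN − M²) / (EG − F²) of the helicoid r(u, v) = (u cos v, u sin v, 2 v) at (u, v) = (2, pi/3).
K = -1/16

Coefficients of the first fundamental form: E = 1, F = 0, G = u^2 + 4.
Coefficients of the second fundamental form: L = 0, M = -2/sqrt(u^2 + 4), N = 0.
Assemble K = (LN − M²)/(EG − F²) = -4/(u^2 + 4)^2. At (u, v) = (2, pi/3): K = -1/16.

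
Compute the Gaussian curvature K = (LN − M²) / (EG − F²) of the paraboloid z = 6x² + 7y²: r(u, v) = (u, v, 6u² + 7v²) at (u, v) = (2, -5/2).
K = 42/811801

Coefficients of the first fundamental form: E = 144*u^2 + 1, F = 168*u*v, G = 196*v^2 + 1.
Coefficients of the second fundamental form: L = 12/sqrt(144*u^2 + 196*v^2 + 1), M = 0, N = 14/sqrt(144*u^2 + 196*v^2 + 1).
Assemble K = (LN − M²)/(EG − F²) = 168/(20736*u^4 + 56448*u^2*v^2 + 288*u^2 + 38416*v^4 + 392*v^2 + 1). At (u, v) = (2, -5/2): K = 42/811801.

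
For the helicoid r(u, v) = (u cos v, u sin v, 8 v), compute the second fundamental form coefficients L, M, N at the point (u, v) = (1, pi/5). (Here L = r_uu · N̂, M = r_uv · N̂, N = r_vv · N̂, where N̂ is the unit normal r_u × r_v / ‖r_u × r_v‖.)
L = 0;  M = -8*sqrt(65)/65;  N = 0

Compute the unit normal N̂(u, v) = (8*sin(v)/sqrt(u^2 + 64), -8*cos(v)/sqrt(u^2 + 64), u/sqrt(u^2 + 64)), and the second partials r_uu, r_uv, r_vv. Take dot products:
  L(u, v) = r_uu · N̂ = 0,
  M(u, v) = r_uv · N̂ = -8/sqrt(u^2 + 64),
  N(u, v) = r_vv · N̂ = 0.
Evaluating at (u, v) = (1, pi/5):
  L = 0, M = -8*sqrt(65)/65, N = 0.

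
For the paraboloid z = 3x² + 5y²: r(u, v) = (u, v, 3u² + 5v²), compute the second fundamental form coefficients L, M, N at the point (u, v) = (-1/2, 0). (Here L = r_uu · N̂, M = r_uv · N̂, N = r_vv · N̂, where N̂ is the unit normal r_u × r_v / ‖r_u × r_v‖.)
L = 3*sqrt(10)/5;  M = 0;  N = sqrt(10)

Compute the unit normal N̂(u, v) = (-6*u/sqrt(36*u^2 + 100*v^2 + 1), -10*v/sqrt(36*u^2 + 100*v^2 + 1), 1/sqrt(36*u^2 + 100*v^2 + 1)), and the second partials r_uu, r_uv, r_vv. Take dot products:
  L(u, v) = r_uu · N̂ = 6/sqrt(36*u^2 + 100*v^2 + 1),
  M(u, v) = r_uv · N̂ = 0,
  N(u, v) = r_vv · N̂ = 10/sqrt(36*u^2 + 100*v^2 + 1).
Evaluating at (u, v) = (-1/2, 0):
  L = 3*sqrt(10)/5, M = 0, N = sqrt(10).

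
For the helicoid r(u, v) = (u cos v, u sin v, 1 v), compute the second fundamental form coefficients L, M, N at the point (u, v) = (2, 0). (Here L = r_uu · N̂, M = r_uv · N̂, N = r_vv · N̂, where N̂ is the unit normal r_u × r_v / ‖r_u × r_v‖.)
L = 0;  M = -sqrt(5)/5;  N = 0

Compute the unit normal N̂(u, v) = (sin(v)/sqrt(u^2 + 1), -cos(v)/sqrt(u^2 + 1), u/sqrt(u^2 + 1)), and the second partials r_uu, r_uv, r_vv. Take dot products:
  L(u, v) = r_uu · N̂ = 0,
  M(u, v) = r_uv · N̂ = -1/sqrt(u^2 + 1),
  N(u, v) = r_vv · N̂ = 0.
Evaluating at (u, v) = (2, 0):
  L = 0, M = -sqrt(5)/5, N = 0.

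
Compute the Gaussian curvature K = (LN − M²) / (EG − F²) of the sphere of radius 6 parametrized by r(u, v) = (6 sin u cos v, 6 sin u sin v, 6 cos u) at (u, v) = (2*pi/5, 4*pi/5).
K = 1/36

Coefficients of the first fundamental form: E = 36, F = 0, G = 36*sin(u)^2.
Coefficients of the second fundamental form: L = -6*sin(u)/Abs(sin(u)), M = 0, N = -6*sin(u)^3/Abs(sin(u)).
Assemble K = (LN − M²)/(EG − F²) = 1/36. At (u, v) = (2*pi/5, 4*pi/5): K = 1/36.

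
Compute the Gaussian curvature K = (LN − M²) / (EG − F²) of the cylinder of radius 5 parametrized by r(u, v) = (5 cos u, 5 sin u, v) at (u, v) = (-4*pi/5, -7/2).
K = 0

Coefficients of the first fundamental form: E = 25, F = 0, G = 1.
Coefficients of the second fundamental form: L = -5, M = 0, N = 0.
Assemble K = (LN − M²)/(EG − F²) = 0. At (u, v) = (-4*pi/5, -7/2): K = 0.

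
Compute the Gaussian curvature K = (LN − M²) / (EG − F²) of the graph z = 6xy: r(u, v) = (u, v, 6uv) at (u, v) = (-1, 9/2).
K = -9/146689

Coefficients of the first fundamental form: E = 36*v^2 + 1, F = 36*u*v, G = 36*u^2 + 1.
Coefficients of the second fundamental form: L = 0, M = 6/sqrt(36*u^2 + 36*v^2 + 1), N = 0.
Assemble K = (LN − M²)/(EG − F²) = -36/(1296*u^4 + 2592*u^2*v^2 + 72*u^2 + 1296*v^4 + 72*v^2 + 1). At (u, v) = (-1, 9/2): K = -9/146689.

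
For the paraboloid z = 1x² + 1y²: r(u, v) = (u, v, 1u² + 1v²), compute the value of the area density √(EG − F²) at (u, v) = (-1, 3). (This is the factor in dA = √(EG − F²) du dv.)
√(EG − F²)|_{(-1, 3)} = sqrt(41)

E = 4*u^2 + 1, F = 4*u*v, G = 4*v^2 + 1, so EG − F² = 4*u^2 + 4*v^2 + 1. Taking the positive square root: √(EG − F²) = sqrt(4*u^2 + 4*v^2 + 1). At (u, v) = (-1, 3): sqrt(41).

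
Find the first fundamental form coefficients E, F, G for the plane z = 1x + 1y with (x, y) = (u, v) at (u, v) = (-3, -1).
E = 2;  F = 1;  G = 2

Partials: r_u = (1, 0, 1), r_v = (0, 1, 1). As functions of (u, v):
  E = r_u · r_u = 2,
  F = r_u · r_v = 1,
  G = r_v · r_v = 2.
Evaluating at (u, v) = (-3, -1): E = 2, F = 1, G = 2.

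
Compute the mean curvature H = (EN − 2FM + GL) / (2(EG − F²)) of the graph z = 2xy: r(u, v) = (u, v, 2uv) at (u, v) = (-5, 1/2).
H = 5*sqrt(102)/2601

With E = 4*v^2 + 1, F = 4*u*v, G = 4*u^2 + 1, L = 0, M = 2/sqrt(4*u^2 + 4*v^2 + 1), N = 0, assemble
  H = (EN − 2FM + GL) / (2(EG − F²)) = -8*u*v/(4*u^2 + 4*v^2 + 1)^(3/2).
At (u, v) = (-5, 1/2): H = 5*sqrt(102)/2601.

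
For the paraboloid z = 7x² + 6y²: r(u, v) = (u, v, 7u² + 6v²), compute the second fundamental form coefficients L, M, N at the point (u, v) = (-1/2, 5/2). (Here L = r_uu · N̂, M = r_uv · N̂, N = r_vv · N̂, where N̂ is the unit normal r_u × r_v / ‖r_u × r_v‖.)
L = 7*sqrt(38)/95;  M = 0;  N = 6*sqrt(38)/95

Compute the unit normal N̂(u, v) = (-14*u/sqrt(196*u^2 + 144*v^2 + 1), -12*v/sqrt(196*u^2 + 144*v^2 + 1), 1/sqrt(196*u^2 + 144*v^2 + 1)), and the second partials r_uu, r_uv, r_vv. Take dot products:
  L(u, v) = r_uu · N̂ = 14/sqrt(196*u^2 + 144*v^2 + 1),
  M(u, v) = r_uv · N̂ = 0,
  N(u, v) = r_vv · N̂ = 12/sqrt(196*u^2 + 144*v^2 + 1).
Evaluating at (u, v) = (-1/2, 5/2):
  L = 7*sqrt(38)/95, M = 0, N = 6*sqrt(38)/95.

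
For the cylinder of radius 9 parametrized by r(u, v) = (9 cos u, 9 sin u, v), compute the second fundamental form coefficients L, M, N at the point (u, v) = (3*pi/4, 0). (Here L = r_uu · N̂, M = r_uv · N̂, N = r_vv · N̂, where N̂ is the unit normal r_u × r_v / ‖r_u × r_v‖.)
L = -9;  M = 0;  N = 0

Compute the unit normal N̂(u, v) = (cos(u), sin(u), 0), and the second partials r_uu, r_uv, r_vv. Take dot products:
  L(u, v) = r_uu · N̂ = -9,
  M(u, v) = r_uv · N̂ = 0,
  N(u, v) = r_vv · N̂ = 0.
Evaluating at (u, v) = (3*pi/4, 0):
  L = -9, M = 0, N = 0.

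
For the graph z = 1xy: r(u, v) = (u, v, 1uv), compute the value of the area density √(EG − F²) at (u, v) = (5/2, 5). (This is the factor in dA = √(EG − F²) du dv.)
√(EG − F²)|_{(5/2, 5)} = sqrt(129)/2

E = v^2 + 1, F = u*v, G = u^2 + 1, so EG − F² = u^2 + v^2 + 1. Taking the positive square root: √(EG − F²) = sqrt(u^2 + v^2 + 1). At (u, v) = (5/2, 5): sqrt(129)/2.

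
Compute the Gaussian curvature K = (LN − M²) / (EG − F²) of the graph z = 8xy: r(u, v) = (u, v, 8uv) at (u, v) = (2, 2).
K = -64/263169

Coefficients of the first fundamental form: E = 64*v^2 + 1, F = 64*u*v, G = 64*u^2 + 1.
Coefficients of the second fundamental form: L = 0, M = 8/sqrt(64*u^2 + 64*v^2 + 1), N = 0.
Assemble K = (LN − M²)/(EG − F²) = -64/(4096*u^4 + 8192*u^2*v^2 + 128*u^2 + 4096*v^4 + 128*v^2 + 1). At (u, v) = (2, 2): K = -64/263169.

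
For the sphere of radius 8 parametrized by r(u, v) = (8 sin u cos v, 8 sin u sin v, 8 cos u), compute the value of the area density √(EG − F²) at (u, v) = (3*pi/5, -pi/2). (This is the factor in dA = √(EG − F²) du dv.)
√(EG − F²)|_{(3*pi/5, -pi/2)} = 16*sqrt(2*sqrt(5) + 10)

E = 64, F = 0, G = 64*sin(u)^2, so EG − F² = 4096*sin(u)^2. Taking the positive square root: √(EG − F²) = 64*Abs(sin(u)). At (u, v) = (3*pi/5, -pi/2): 16*sqrt(2*sqrt(5) + 10).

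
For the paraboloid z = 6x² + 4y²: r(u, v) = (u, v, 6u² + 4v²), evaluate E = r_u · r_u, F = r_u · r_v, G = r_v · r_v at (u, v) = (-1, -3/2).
E = 145;  F = 144;  G = 145

Partials: r_u = (1, 0, 12*u), r_v = (0, 1, 8*v). As functions of (u, v):
  E = r_u · r_u = 144*u^2 + 1,
  F = r_u · r_v = 96*u*v,
  G = r_v · r_v = 64*v^2 + 1.
Evaluating at (u, v) = (-1, -3/2): E = 145, F = 144, G = 145.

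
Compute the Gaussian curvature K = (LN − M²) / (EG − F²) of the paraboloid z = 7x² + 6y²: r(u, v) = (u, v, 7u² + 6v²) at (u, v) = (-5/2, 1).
K = 42/469225

Coefficients of the first fundamental form: E = 196*u^2 + 1, F = 168*u*v, G = 144*v^2 + 1.
Coefficients of the second fundamental form: L = 14/sqrt(196*u^2 + 144*v^2 + 1), M = 0, N = 12/sqrt(196*u^2 + 144*v^2 + 1).
Assemble K = (LN − M²)/(EG − F²) = 168/(38416*u^4 + 56448*u^2*v^2 + 392*u^2 + 20736*v^4 + 288*v^2 + 1). At (u, v) = (-5/2, 1): K = 42/469225.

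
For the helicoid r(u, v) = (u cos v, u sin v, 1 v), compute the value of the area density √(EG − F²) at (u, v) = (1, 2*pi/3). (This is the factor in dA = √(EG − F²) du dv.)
√(EG − F²)|_{(1, 2*pi/3)} = sqrt(2)

E = 1, F = 0, G = u^2 + 1, so EG − F² = u^2 + 1. Taking the positive square root: √(EG − F²) = sqrt(u^2 + 1). At (u, v) = (1, 2*pi/3): sqrt(2).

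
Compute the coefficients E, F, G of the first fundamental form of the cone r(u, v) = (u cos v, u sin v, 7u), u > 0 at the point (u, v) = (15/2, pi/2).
E = 50;  F = 0;  G = 225/4

Partials: r_u = (cos(v), sin(v), 7), r_v = (-u*sin(v), u*cos(v), 0). As functions of (u, v):
  E = r_u · r_u = 50,
  F = r_u · r_v = 0,
  G = r_v · r_v = u^2.
Evaluating at (u, v) = (15/2, pi/2): E = 50, F = 0, G = 225/4.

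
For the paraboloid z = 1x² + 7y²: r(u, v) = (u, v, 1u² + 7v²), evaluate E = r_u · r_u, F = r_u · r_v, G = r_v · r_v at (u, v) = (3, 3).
E = 37;  F = 252;  G = 1765

Partials: r_u = (1, 0, 2*u), r_v = (0, 1, 14*v). As functions of (u, v):
  E = r_u · r_u = 4*u^2 + 1,
  F = r_u · r_v = 28*u*v,
  G = r_v · r_v = 196*v^2 + 1.
Evaluating at (u, v) = (3, 3): E = 37, F = 252, G = 1765.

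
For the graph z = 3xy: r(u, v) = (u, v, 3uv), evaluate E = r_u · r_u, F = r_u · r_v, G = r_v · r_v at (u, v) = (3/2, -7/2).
E = 445/4;  F = -189/4;  G = 85/4

Partials: r_u = (1, 0, 3*v), r_v = (0, 1, 3*u). As functions of (u, v):
  E = r_u · r_u = 9*v^2 + 1,
  F = r_u · r_v = 9*u*v,
  G = r_v · r_v = 9*u^2 + 1.
Evaluating at (u, v) = (3/2, -7/2): E = 445/4, F = -189/4, G = 85/4.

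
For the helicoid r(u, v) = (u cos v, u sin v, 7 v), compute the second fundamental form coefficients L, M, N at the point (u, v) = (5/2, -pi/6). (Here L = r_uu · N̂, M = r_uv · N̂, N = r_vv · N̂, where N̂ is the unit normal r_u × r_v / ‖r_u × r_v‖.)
L = 0;  M = -14*sqrt(221)/221;  N = 0

Compute the unit normal N̂(u, v) = (7*sin(v)/sqrt(u^2 + 49), -7*cos(v)/sqrt(u^2 + 49), u/sqrt(u^2 + 49)), and the second partials r_uu, r_uv, r_vv. Take dot products:
  L(u, v) = r_uu · N̂ = 0,
  M(u, v) = r_uv · N̂ = -7/sqrt(u^2 + 49),
  N(u, v) = r_vv · N̂ = 0.
Evaluating at (u, v) = (5/2, -pi/6):
  L = 0, M = -14*sqrt(221)/221, N = 0.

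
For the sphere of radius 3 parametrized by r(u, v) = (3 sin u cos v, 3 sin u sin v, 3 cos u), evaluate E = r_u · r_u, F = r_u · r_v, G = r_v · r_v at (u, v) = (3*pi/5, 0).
E = 9;  F = 0;  G = 9*sqrt(5)/8 + 45/8

Partials: r_u = (3*cos(u)*cos(v), 3*sin(v)*cos(u), -3*sin(u)), r_v = (-3*sin(u)*sin(v), 3*sin(u)*cos(v), 0). As functions of (u, v):
  E = r_u · r_u = 9,
  F = r_u · r_v = 0,
  G = r_v · r_v = 9*sin(u)^2.
Evaluating at (u, v) = (3*pi/5, 0): E = 9, F = 0, G = 9*sqrt(5)/8 + 45/8.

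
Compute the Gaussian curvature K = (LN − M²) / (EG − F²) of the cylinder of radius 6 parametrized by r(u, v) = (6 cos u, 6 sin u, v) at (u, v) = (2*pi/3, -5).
K = 0

Coefficients of the first fundamental form: E = 36, F = 0, G = 1.
Coefficients of the second fundamental form: L = -6, M = 0, N = 0.
Assemble K = (LN − M²)/(EG − F²) = 0. At (u, v) = (2*pi/3, -5): K = 0.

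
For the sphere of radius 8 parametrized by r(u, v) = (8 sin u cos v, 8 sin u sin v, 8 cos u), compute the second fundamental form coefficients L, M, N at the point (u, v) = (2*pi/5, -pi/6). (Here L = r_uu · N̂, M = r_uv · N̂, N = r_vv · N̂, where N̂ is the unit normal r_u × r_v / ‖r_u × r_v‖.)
L = -8;  M = 0;  N = -5 - sqrt(5)

Compute the unit normal N̂(u, v) = (sin(u)^2*cos(v)/Abs(sin(u)), sin(u)^2*sin(v)/Abs(sin(u)), sin(2*u)/(2*Abs(sin(u)))), and the second partials r_uu, r_uv, r_vv. Take dot products:
  L(u, v) = r_uu · N̂ = -8*sin(u)/Abs(sin(u)),
  M(u, v) = r_uv · N̂ = 0,
  N(u, v) = r_vv · N̂ = -8*sin(u)^3/Abs(sin(u)).
Evaluating at (u, v) = (2*pi/5, -pi/6):
  L = -8, M = 0, N = -5 - sqrt(5).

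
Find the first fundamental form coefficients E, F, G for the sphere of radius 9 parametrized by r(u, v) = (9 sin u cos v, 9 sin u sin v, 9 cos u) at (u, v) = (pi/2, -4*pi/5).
E = 81;  F = 0;  G = 81

Partials: r_u = (9*cos(u)*cos(v), 9*sin(v)*cos(u), -9*sin(u)), r_v = (-9*sin(u)*sin(v), 9*sin(u)*cos(v), 0). As functions of (u, v):
  E = r_u · r_u = 81,
  F = r_u · r_v = 0,
  G = r_v · r_v = 81*sin(u)^2.
Evaluating at (u, v) = (pi/2, -4*pi/5): E = 81, F = 0, G = 81.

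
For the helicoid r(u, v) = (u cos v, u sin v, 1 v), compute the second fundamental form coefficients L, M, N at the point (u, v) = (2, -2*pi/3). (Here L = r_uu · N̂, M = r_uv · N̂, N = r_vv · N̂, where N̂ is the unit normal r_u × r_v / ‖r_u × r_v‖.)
L = 0;  M = -sqrt(5)/5;  N = 0

Compute the unit normal N̂(u, v) = (sin(v)/sqrt(u^2 + 1), -cos(v)/sqrt(u^2 + 1), u/sqrt(u^2 + 1)), and the second partials r_uu, r_uv, r_vv. Take dot products:
  L(u, v) = r_uu · N̂ = 0,
  M(u, v) = r_uv · N̂ = -1/sqrt(u^2 + 1),
  N(u, v) = r_vv · N̂ = 0.
Evaluating at (u, v) = (2, -2*pi/3):
  L = 0, M = -sqrt(5)/5, N = 0.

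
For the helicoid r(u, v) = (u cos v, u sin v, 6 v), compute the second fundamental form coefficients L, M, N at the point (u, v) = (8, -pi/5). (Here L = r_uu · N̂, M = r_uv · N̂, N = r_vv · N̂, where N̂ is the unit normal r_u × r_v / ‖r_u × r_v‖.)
L = 0;  M = -3/5;  N = 0

Compute the unit normal N̂(u, v) = (6*sin(v)/sqrt(u^2 + 36), -6*cos(v)/sqrt(u^2 + 36), u/sqrt(u^2 + 36)), and the second partials r_uu, r_uv, r_vv. Take dot products:
  L(u, v) = r_uu · N̂ = 0,
  M(u, v) = r_uv · N̂ = -6/sqrt(u^2 + 36),
  N(u, v) = r_vv · N̂ = 0.
Evaluating at (u, v) = (8, -pi/5):
  L = 0, M = -3/5, N = 0.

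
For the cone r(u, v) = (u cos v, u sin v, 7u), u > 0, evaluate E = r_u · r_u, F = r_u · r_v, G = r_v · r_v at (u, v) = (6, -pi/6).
E = 50;  F = 0;  G = 36

Partials: r_u = (cos(v), sin(v), 7), r_v = (-u*sin(v), u*cos(v), 0). As functions of (u, v):
  E = r_u · r_u = 50,
  F = r_u · r_v = 0,
  G = r_v · r_v = u^2.
Evaluating at (u, v) = (6, -pi/6): E = 50, F = 0, G = 36.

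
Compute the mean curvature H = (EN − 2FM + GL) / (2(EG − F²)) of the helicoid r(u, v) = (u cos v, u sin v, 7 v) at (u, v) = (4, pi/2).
H = 0

With E = 1, F = 0, G = u^2 + 49, L = 0, M = -7/sqrt(u^2 + 49), N = 0, assemble
  H = (EN − 2FM + GL) / (2(EG − F²)) = 0.
At (u, v) = (4, pi/2): H = 0.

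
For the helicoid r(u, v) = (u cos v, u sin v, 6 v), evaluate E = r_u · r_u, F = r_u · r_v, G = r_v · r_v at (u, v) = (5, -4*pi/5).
E = 1;  F = 0;  G = 61

Partials: r_u = (cos(v), sin(v), 0), r_v = (-u*sin(v), u*cos(v), 6). As functions of (u, v):
  E = r_u · r_u = 1,
  F = r_u · r_v = 0,
  G = r_v · r_v = u^2 + 36.
Evaluating at (u, v) = (5, -4*pi/5): E = 1, F = 0, G = 61.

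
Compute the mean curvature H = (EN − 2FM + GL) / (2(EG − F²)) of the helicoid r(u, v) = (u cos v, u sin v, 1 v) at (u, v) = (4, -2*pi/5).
H = 0

With E = 1, F = 0, G = u^2 + 1, L = 0, M = -1/sqrt(u^2 + 1), N = 0, assemble
  H = (EN − 2FM + GL) / (2(EG − F²)) = 0.
At (u, v) = (4, -2*pi/5): H = 0.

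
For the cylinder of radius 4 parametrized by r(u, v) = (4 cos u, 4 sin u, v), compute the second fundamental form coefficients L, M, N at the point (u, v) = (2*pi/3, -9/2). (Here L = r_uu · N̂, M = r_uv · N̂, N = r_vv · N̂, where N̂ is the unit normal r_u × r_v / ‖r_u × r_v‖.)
L = -4;  M = 0;  N = 0

Compute the unit normal N̂(u, v) = (cos(u), sin(u), 0), and the second partials r_uu, r_uv, r_vv. Take dot products:
  L(u, v) = r_uu · N̂ = -4,
  M(u, v) = r_uv · N̂ = 0,
  N(u, v) = r_vv · N̂ = 0.
Evaluating at (u, v) = (2*pi/3, -9/2):
  L = -4, M = 0, N = 0.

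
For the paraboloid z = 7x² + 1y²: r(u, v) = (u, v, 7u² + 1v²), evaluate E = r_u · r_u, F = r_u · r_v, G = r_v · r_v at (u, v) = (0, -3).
E = 1;  F = 0;  G = 37

Partials: r_u = (1, 0, 14*u), r_v = (0, 1, 2*v). As functions of (u, v):
  E = r_u · r_u = 196*u^2 + 1,
  F = r_u · r_v = 28*u*v,
  G = r_v · r_v = 4*v^2 + 1.
Evaluating at (u, v) = (0, -3): E = 1, F = 0, G = 37.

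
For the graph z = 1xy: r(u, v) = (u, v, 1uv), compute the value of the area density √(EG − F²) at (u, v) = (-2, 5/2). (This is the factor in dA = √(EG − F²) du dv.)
√(EG − F²)|_{(-2, 5/2)} = 3*sqrt(5)/2

E = v^2 + 1, F = u*v, G = u^2 + 1, so EG − F² = u^2 + v^2 + 1. Taking the positive square root: √(EG − F²) = sqrt(u^2 + v^2 + 1). At (u, v) = (-2, 5/2): 3*sqrt(5)/2.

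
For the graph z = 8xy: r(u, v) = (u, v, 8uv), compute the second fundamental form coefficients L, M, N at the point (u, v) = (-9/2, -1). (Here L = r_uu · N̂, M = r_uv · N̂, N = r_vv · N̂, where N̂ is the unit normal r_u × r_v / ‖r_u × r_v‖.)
L = 0;  M = 8*sqrt(1361)/1361;  N = 0

Compute the unit normal N̂(u, v) = (-8*v/sqrt(64*u^2 + 64*v^2 + 1), -8*u/sqrt(64*u^2 + 64*v^2 + 1), 1/sqrt(64*u^2 + 64*v^2 + 1)), and the second partials r_uu, r_uv, r_vv. Take dot products:
  L(u, v) = r_uu · N̂ = 0,
  M(u, v) = r_uv · N̂ = 8/sqrt(64*u^2 + 64*v^2 + 1),
  N(u, v) = r_vv · N̂ = 0.
Evaluating at (u, v) = (-9/2, -1):
  L = 0, M = 8*sqrt(1361)/1361, N = 0.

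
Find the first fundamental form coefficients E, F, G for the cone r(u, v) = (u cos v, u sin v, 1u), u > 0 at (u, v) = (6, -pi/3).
E = 2;  F = 0;  G = 36

Partials: r_u = (cos(v), sin(v), 1), r_v = (-u*sin(v), u*cos(v), 0). As functions of (u, v):
  E = r_u · r_u = 2,
  F = r_u · r_v = 0,
  G = r_v · r_v = u^2.
Evaluating at (u, v) = (6, -pi/3): E = 2, F = 0, G = 36.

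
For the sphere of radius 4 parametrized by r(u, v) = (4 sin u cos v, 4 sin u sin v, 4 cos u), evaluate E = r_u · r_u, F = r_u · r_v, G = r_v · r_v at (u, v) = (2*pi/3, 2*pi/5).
E = 16;  F = 0;  G = 12

Partials: r_u = (4*cos(u)*cos(v), 4*sin(v)*cos(u), -4*sin(u)), r_v = (-4*sin(u)*sin(v), 4*sin(u)*cos(v), 0). As functions of (u, v):
  E = r_u · r_u = 16,
  F = r_u · r_v = 0,
  G = r_v · r_v = 16*sin(u)^2.
Evaluating at (u, v) = (2*pi/3, 2*pi/5): E = 16, F = 0, G = 12.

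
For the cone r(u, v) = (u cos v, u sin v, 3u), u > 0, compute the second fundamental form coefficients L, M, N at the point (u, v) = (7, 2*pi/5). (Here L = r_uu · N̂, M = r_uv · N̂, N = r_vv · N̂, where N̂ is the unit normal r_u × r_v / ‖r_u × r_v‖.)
L = 0;  M = 0;  N = 21*sqrt(10)/10

Compute the unit normal N̂(u, v) = (-3*sqrt(10)*u*cos(v)/(10*Abs(u)), -3*sqrt(10)*u*sin(v)/(10*Abs(u)), sqrt(10)*u/(10*Abs(u))), and the second partials r_uu, r_uv, r_vv. Take dot products:
  L(u, v) = r_uu · N̂ = 0,
  M(u, v) = r_uv · N̂ = 0,
  N(u, v) = r_vv · N̂ = 3*sqrt(10)*u^2/(10*Abs(u)).
Evaluating at (u, v) = (7, 2*pi/5):
  L = 0, M = 0, N = 21*sqrt(10)/10.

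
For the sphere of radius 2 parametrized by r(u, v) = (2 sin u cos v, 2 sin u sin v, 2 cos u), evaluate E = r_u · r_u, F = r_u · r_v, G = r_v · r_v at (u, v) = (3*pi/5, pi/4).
E = 4;  F = 0;  G = sqrt(5)/2 + 5/2

Partials: r_u = (2*cos(u)*cos(v), 2*sin(v)*cos(u), -2*sin(u)), r_v = (-2*sin(u)*sin(v), 2*sin(u)*cos(v), 0). As functions of (u, v):
  E = r_u · r_u = 4,
  F = r_u · r_v = 0,
  G = r_v · r_v = 4*sin(u)^2.
Evaluating at (u, v) = (3*pi/5, pi/4): E = 4, F = 0, G = sqrt(5)/2 + 5/2.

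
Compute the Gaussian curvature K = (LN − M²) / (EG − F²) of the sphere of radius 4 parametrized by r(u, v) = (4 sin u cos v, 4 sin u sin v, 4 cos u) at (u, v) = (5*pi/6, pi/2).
K = 1/16

Coefficients of the first fundamental form: E = 16, F = 0, G = 16*sin(u)^2.
Coefficients of the second fundamental form: L = -4*sin(u)/Abs(sin(u)), M = 0, N = -4*sin(u)^3/Abs(sin(u)).
Assemble K = (LN − M²)/(EG − F²) = 1/16. At (u, v) = (5*pi/6, pi/2): K = 1/16.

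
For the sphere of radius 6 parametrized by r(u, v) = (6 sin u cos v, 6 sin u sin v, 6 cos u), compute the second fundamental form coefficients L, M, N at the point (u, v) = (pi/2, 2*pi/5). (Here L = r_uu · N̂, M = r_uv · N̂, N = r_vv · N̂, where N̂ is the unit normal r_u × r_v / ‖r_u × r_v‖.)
L = -6;  M = 0;  N = -6

Compute the unit normal N̂(u, v) = (sin(u)^2*cos(v)/Abs(sin(u)), sin(u)^2*sin(v)/Abs(sin(u)), sin(2*u)/(2*Abs(sin(u)))), and the second partials r_uu, r_uv, r_vv. Take dot products:
  L(u, v) = r_uu · N̂ = -6*sin(u)/Abs(sin(u)),
  M(u, v) = r_uv · N̂ = 0,
  N(u, v) = r_vv · N̂ = -6*sin(u)^3/Abs(sin(u)).
Evaluating at (u, v) = (pi/2, 2*pi/5):
  L = -6, M = 0, N = -6.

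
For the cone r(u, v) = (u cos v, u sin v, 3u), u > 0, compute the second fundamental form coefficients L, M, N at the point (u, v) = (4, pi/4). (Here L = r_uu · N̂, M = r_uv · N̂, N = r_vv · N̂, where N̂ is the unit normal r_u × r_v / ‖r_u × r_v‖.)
L = 0;  M = 0;  N = 6*sqrt(10)/5

Compute the unit normal N̂(u, v) = (-3*sqrt(10)*u*cos(v)/(10*Abs(u)), -3*sqrt(10)*u*sin(v)/(10*Abs(u)), sqrt(10)*u/(10*Abs(u))), and the second partials r_uu, r_uv, r_vv. Take dot products:
  L(u, v) = r_uu · N̂ = 0,
  M(u, v) = r_uv · N̂ = 0,
  N(u, v) = r_vv · N̂ = 3*sqrt(10)*u^2/(10*Abs(u)).
Evaluating at (u, v) = (4, pi/4):
  L = 0, M = 0, N = 6*sqrt(10)/5.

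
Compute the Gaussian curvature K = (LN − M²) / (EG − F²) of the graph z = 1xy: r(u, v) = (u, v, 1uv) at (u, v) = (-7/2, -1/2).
K = -4/729

Coefficients of the first fundamental form: E = v^2 + 1, F = u*v, G = u^2 + 1.
Coefficients of the second fundamental form: L = 0, M = 1/sqrt(u^2 + v^2 + 1), N = 0.
Assemble K = (LN − M²)/(EG − F²) = 1/((u^2*v^2 - (u^2 + 1)*(v^2 + 1))*(u^2 + v^2 + 1)). At (u, v) = (-7/2, -1/2): K = -4/729.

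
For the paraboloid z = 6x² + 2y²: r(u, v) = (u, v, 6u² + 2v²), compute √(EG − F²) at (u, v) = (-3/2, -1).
√(EG − F²)|_{(-3/2, -1)} = sqrt(341)

E = 144*u^2 + 1, F = 48*u*v, G = 16*v^2 + 1; EG − F² = 144*u^2 + 16*v^2 + 1; √(EG − F²) = sqrt(144*u^2 + 16*v^2 + 1). At the given point: sqrt(341).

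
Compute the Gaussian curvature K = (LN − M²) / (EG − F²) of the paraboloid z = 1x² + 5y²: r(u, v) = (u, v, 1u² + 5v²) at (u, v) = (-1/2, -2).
K = 5/40401

Coefficients of the first fundamental form: E = 4*u^2 + 1, F = 20*u*v, G = 100*v^2 + 1.
Coefficients of the second fundamental form: L = 2/sqrt(4*u^2 + 100*v^2 + 1), M = 0, N = 10/sqrt(4*u^2 + 100*v^2 + 1).
Assemble K = (LN − M²)/(EG − F²) = 20/(16*u^4 + 800*u^2*v^2 + 8*u^2 + 10000*v^4 + 200*v^2 + 1). At (u, v) = (-1/2, -2): K = 5/40401.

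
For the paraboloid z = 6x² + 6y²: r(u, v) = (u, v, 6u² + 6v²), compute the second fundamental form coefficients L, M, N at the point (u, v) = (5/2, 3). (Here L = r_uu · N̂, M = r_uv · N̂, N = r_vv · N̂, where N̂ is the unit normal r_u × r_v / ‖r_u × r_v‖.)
L = 12*sqrt(13)/169;  M = 0;  N = 12*sqrt(13)/169

Compute the unit normal N̂(u, v) = (-12*u/sqrt(144*u^2 + 144*v^2 + 1), -12*v/sqrt(144*u^2 + 144*v^2 + 1), 1/sqrt(144*u^2 + 144*v^2 + 1)), and the second partials r_uu, r_uv, r_vv. Take dot products:
  L(u, v) = r_uu · N̂ = 12/sqrt(144*u^2 + 144*v^2 + 1),
  M(u, v) = r_uv · N̂ = 0,
  N(u, v) = r_vv · N̂ = 12/sqrt(144*u^2 + 144*v^2 + 1).
Evaluating at (u, v) = (5/2, 3):
  L = 12*sqrt(13)/169, M = 0, N = 12*sqrt(13)/169.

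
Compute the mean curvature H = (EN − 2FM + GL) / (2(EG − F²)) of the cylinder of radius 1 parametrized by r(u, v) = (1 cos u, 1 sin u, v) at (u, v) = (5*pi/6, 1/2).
H = -1/2

With E = 1, F = 0, G = 1, L = -1, M = 0, N = 0, assemble
  H = (EN − 2FM + GL) / (2(EG − F²)) = -1/2.
At (u, v) = (5*pi/6, 1/2): H = -1/2.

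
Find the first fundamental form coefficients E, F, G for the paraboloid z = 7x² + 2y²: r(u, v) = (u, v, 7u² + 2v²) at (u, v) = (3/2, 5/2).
E = 442;  F = 210;  G = 101

Partials: r_u = (1, 0, 14*u), r_v = (0, 1, 4*v). As functions of (u, v):
  E = r_u · r_u = 196*u^2 + 1,
  F = r_u · r_v = 56*u*v,
  G = r_v · r_v = 16*v^2 + 1.
Evaluating at (u, v) = (3/2, 5/2): E = 442, F = 210, G = 101.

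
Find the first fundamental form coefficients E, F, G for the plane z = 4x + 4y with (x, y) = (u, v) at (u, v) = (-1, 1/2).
E = 17;  F = 16;  G = 17

Partials: r_u = (1, 0, 4), r_v = (0, 1, 4). As functions of (u, v):
  E = r_u · r_u = 17,
  F = r_u · r_v = 16,
  G = r_v · r_v = 17.
Evaluating at (u, v) = (-1, 1/2): E = 17, F = 16, G = 17.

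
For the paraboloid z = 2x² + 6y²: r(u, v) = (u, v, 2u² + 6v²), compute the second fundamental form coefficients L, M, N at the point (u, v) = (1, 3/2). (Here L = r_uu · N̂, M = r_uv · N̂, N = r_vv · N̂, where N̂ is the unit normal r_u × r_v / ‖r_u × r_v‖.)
L = 4*sqrt(341)/341;  M = 0;  N = 12*sqrt(341)/341

Compute the unit normal N̂(u, v) = (-4*u/sqrt(16*u^2 + 144*v^2 + 1), -12*v/sqrt(16*u^2 + 144*v^2 + 1), 1/sqrt(16*u^2 + 144*v^2 + 1)), and the second partials r_uu, r_uv, r_vv. Take dot products:
  L(u, v) = r_uu · N̂ = 4/sqrt(16*u^2 + 144*v^2 + 1),
  M(u, v) = r_uv · N̂ = 0,
  N(u, v) = r_vv · N̂ = 12/sqrt(16*u^2 + 144*v^2 + 1).
Evaluating at (u, v) = (1, 3/2):
  L = 4*sqrt(341)/341, M = 0, N = 12*sqrt(341)/341.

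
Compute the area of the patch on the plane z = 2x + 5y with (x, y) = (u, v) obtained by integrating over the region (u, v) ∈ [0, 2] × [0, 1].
Area = 2*sqrt(30)

Area = ∫∫ √(EG − F²) du dv with √(EG − F²) = sqrt(30). Integrating over [0, 2] × [0, 1] gives 2*sqrt(30).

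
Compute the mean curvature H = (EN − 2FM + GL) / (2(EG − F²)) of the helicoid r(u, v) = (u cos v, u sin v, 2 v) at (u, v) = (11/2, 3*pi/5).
H = 0

With E = 1, F = 0, G = u^2 + 4, L = 0, M = -2/sqrt(u^2 + 4), N = 0, assemble
  H = (EN − 2FM + GL) / (2(EG − F²)) = 0.
At (u, v) = (11/2, 3*pi/5): H = 0.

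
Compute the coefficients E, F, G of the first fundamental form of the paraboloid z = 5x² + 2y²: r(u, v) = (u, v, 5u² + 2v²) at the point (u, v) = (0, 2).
E = 1;  F = 0;  G = 65

Partials: r_u = (1, 0, 10*u), r_v = (0, 1, 4*v). As functions of (u, v):
  E = r_u · r_u = 100*u^2 + 1,
  F = r_u · r_v = 40*u*v,
  G = r_v · r_v = 16*v^2 + 1.
Evaluating at (u, v) = (0, 2): E = 1, F = 0, G = 65.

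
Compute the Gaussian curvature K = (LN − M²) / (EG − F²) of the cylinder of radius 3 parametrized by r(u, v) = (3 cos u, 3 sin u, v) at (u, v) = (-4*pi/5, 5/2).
K = 0

Coefficients of the first fundamental form: E = 9, F = 0, G = 1.
Coefficients of the second fundamental form: L = -3, M = 0, N = 0.
Assemble K = (LN − M²)/(EG − F²) = 0. At (u, v) = (-4*pi/5, 5/2): K = 0.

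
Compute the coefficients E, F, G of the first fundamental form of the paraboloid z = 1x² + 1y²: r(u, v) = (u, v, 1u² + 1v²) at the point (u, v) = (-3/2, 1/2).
E = 10;  F = -3;  G = 2

Partials: r_u = (1, 0, 2*u), r_v = (0, 1, 2*v). As functions of (u, v):
  E = r_u · r_u = 4*u^2 + 1,
  F = r_u · r_v = 4*u*v,
  G = r_v · r_v = 4*v^2 + 1.
Evaluating at (u, v) = (-3/2, 1/2): E = 10, F = -3, G = 2.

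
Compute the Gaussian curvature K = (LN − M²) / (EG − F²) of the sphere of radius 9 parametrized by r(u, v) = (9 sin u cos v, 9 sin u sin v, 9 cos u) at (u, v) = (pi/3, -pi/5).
K = 1/81

Coefficients of the first fundamental form: E = 81, F = 0, G = 81*sin(u)^2.
Coefficients of the second fundamental form: L = -9*sin(u)/Abs(sin(u)), M = 0, N = -9*sin(u)^3/Abs(sin(u)).
Assemble K = (LN − M²)/(EG − F²) = 1/81. At (u, v) = (pi/3, -pi/5): K = 1/81.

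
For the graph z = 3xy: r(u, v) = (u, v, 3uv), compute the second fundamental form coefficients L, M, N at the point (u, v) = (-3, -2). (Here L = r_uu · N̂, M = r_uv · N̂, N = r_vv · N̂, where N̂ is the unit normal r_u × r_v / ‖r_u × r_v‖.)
L = 0;  M = 3*sqrt(118)/118;  N = 0

Compute the unit normal N̂(u, v) = (-3*v/sqrt(9*u^2 + 9*v^2 + 1), -3*u/sqrt(9*u^2 + 9*v^2 + 1), 1/sqrt(9*u^2 + 9*v^2 + 1)), and the second partials r_uu, r_uv, r_vv. Take dot products:
  L(u, v) = r_uu · N̂ = 0,
  M(u, v) = r_uv · N̂ = 3/sqrt(9*u^2 + 9*v^2 + 1),
  N(u, v) = r_vv · N̂ = 0.
Evaluating at (u, v) = (-3, -2):
  L = 0, M = 3*sqrt(118)/118, N = 0.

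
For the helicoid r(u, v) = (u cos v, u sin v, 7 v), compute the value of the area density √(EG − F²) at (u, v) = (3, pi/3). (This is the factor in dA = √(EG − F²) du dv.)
√(EG − F²)|_{(3, pi/3)} = sqrt(58)

E = 1, F = 0, G = u^2 + 49, so EG − F² = u^2 + 49. Taking the positive square root: √(EG − F²) = sqrt(u^2 + 49). At (u, v) = (3, pi/3): sqrt(58).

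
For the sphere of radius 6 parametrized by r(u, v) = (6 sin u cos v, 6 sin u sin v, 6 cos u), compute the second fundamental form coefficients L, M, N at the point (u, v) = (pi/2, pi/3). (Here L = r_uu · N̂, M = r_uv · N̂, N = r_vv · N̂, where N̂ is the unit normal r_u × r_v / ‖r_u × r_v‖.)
L = -6;  M = 0;  N = -6

Compute the unit normal N̂(u, v) = (sin(u)^2*cos(v)/Abs(sin(u)), sin(u)^2*sin(v)/Abs(sin(u)), sin(2*u)/(2*Abs(sin(u)))), and the second partials r_uu, r_uv, r_vv. Take dot products:
  L(u, v) = r_uu · N̂ = -6*sin(u)/Abs(sin(u)),
  M(u, v) = r_uv · N̂ = 0,
  N(u, v) = r_vv · N̂ = -6*sin(u)^3/Abs(sin(u)).
Evaluating at (u, v) = (pi/2, pi/3):
  L = -6, M = 0, N = -6.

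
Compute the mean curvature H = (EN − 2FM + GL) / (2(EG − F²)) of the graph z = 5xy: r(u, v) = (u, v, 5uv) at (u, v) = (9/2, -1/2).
H = 1125*sqrt(2054)/2109458

With E = 25*v^2 + 1, F = 25*u*v, G = 25*u^2 + 1, L = 0, M = 5/sqrt(25*u^2 + 25*v^2 + 1), N = 0, assemble
  H = (EN − 2FM + GL) / (2(EG − F²)) = -125*u*v/(25*u^2 + 25*v^2 + 1)^(3/2).
At (u, v) = (9/2, -1/2): H = 1125*sqrt(2054)/2109458.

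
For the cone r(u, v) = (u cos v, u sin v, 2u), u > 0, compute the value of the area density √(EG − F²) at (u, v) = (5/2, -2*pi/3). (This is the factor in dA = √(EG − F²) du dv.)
√(EG − F²)|_{(5/2, -2*pi/3)} = 5*sqrt(5)/2

E = 5, F = 0, G = u^2, so EG − F² = 5*u^2. Taking the positive square root: √(EG − F²) = sqrt(5)*Abs(u). At (u, v) = (5/2, -2*pi/3): 5*sqrt(5)/2.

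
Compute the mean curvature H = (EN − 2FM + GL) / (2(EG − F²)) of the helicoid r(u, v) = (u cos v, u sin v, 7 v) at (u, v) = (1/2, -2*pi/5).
H = 0

With E = 1, F = 0, G = u^2 + 49, L = 0, M = -7/sqrt(u^2 + 49), N = 0, assemble
  H = (EN − 2FM + GL) / (2(EG − F²)) = 0.
At (u, v) = (1/2, -2*pi/5): H = 0.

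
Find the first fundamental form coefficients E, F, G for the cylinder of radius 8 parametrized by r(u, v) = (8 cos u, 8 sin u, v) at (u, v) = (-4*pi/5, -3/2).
E = 64;  F = 0;  G = 1

Partials: r_u = (-8*sin(u), 8*cos(u), 0), r_v = (0, 0, 1). As functions of (u, v):
  E = r_u · r_u = 64,
  F = r_u · r_v = 0,
  G = r_v · r_v = 1.
Evaluating at (u, v) = (-4*pi/5, -3/2): E = 64, F = 0, G = 1.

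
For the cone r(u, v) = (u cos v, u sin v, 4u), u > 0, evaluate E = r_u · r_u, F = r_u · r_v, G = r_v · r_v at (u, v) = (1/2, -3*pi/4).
E = 17;  F = 0;  G = 1/4

Partials: r_u = (cos(v), sin(v), 4), r_v = (-u*sin(v), u*cos(v), 0). As functions of (u, v):
  E = r_u · r_u = 17,
  F = r_u · r_v = 0,
  G = r_v · r_v = u^2.
Evaluating at (u, v) = (1/2, -3*pi/4): E = 17, F = 0, G = 1/4.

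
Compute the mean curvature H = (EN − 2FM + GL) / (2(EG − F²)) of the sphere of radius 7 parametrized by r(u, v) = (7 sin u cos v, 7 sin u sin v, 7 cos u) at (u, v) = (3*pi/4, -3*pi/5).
H = -1/7

With E = 49, F = 0, G = 49*sin(u)^2, L = -7*sin(u)/Abs(sin(u)), M = 0, N = -7*sin(u)^3/Abs(sin(u)), assemble
  H = (EN − 2FM + GL) / (2(EG − F²)) = -sin(u)/(7*Abs(sin(u))).
At (u, v) = (3*pi/4, -3*pi/5): H = -1/7.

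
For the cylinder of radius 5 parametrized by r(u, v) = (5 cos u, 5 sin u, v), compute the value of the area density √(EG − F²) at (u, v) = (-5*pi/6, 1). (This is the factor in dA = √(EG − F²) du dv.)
√(EG − F²)|_{(-5*pi/6, 1)} = 5

E = 25, F = 0, G = 1, so EG − F² = 25. Taking the positive square root: √(EG − F²) = 5. At (u, v) = (-5*pi/6, 1): 5.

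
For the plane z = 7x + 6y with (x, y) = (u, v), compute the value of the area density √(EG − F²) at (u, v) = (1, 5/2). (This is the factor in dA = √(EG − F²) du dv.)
√(EG − F²)|_{(1, 5/2)} = sqrt(86)

E = 50, F = 42, G = 37, so EG − F² = 86. Taking the positive square root: √(EG − F²) = sqrt(86). At (u, v) = (1, 5/2): sqrt(86).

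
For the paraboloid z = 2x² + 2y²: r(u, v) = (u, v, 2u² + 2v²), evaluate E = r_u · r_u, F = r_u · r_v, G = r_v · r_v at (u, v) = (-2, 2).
E = 65;  F = -64;  G = 65

Partials: r_u = (1, 0, 4*u), r_v = (0, 1, 4*v). As functions of (u, v):
  E = r_u · r_u = 16*u^2 + 1,
  F = r_u · r_v = 16*u*v,
  G = r_v · r_v = 16*v^2 + 1.
Evaluating at (u, v) = (-2, 2): E = 65, F = -64, G = 65.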